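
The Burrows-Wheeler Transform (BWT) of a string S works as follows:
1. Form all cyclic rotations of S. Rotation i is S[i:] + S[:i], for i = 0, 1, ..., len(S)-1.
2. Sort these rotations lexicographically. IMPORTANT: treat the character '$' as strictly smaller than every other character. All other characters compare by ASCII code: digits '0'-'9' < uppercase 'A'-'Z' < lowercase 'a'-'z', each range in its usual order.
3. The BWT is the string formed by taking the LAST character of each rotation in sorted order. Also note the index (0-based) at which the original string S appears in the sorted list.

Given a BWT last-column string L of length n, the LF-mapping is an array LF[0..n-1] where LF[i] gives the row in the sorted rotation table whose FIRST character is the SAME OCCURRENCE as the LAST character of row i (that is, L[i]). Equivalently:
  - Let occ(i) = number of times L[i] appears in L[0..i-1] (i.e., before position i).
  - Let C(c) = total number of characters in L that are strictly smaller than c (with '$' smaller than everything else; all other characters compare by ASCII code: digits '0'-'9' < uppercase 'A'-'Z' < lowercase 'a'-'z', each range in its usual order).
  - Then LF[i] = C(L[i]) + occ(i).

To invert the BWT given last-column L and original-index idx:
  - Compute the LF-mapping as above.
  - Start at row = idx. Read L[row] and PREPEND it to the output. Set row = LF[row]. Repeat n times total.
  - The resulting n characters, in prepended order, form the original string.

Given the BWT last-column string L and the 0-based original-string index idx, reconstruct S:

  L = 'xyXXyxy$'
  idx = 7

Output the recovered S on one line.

Answer: yyxyXXx$

Derivation:
LF mapping: 3 5 1 2 6 4 7 0
Walk LF starting at row 7, prepending L[row]:
  step 1: row=7, L[7]='$', prepend. Next row=LF[7]=0
  step 2: row=0, L[0]='x', prepend. Next row=LF[0]=3
  step 3: row=3, L[3]='X', prepend. Next row=LF[3]=2
  step 4: row=2, L[2]='X', prepend. Next row=LF[2]=1
  step 5: row=1, L[1]='y', prepend. Next row=LF[1]=5
  step 6: row=5, L[5]='x', prepend. Next row=LF[5]=4
  step 7: row=4, L[4]='y', prepend. Next row=LF[4]=6
  step 8: row=6, L[6]='y', prepend. Next row=LF[6]=7
Reversed output: yyxyXXx$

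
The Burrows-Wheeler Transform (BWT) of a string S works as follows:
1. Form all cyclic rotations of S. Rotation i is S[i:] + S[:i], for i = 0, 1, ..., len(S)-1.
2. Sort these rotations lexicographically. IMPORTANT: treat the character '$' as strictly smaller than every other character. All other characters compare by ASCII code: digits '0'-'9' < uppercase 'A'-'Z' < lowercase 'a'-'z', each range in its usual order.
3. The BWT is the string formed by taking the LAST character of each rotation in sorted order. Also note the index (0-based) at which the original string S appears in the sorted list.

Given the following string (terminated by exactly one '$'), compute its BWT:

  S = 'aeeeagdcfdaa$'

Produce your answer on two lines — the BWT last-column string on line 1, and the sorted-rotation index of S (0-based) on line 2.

Answer: aad$edfgeeaca
3

Derivation:
All 13 rotations (rotation i = S[i:]+S[:i]):
  rot[0] = aeeeagdcfdaa$
  rot[1] = eeeagdcfdaa$a
  rot[2] = eeagdcfdaa$ae
  rot[3] = eagdcfdaa$aee
  rot[4] = agdcfdaa$aeee
  rot[5] = gdcfdaa$aeeea
  rot[6] = dcfdaa$aeeeag
  rot[7] = cfdaa$aeeeagd
  rot[8] = fdaa$aeeeagdc
  rot[9] = daa$aeeeagdcf
  rot[10] = aa$aeeeagdcfd
  rot[11] = a$aeeeagdcfda
  rot[12] = $aeeeagdcfdaa
Sorted (with $ < everything):
  sorted[0] = $aeeeagdcfdaa  (last char: 'a')
  sorted[1] = a$aeeeagdcfda  (last char: 'a')
  sorted[2] = aa$aeeeagdcfd  (last char: 'd')
  sorted[3] = aeeeagdcfdaa$  (last char: '$')
  sorted[4] = agdcfdaa$aeee  (last char: 'e')
  sorted[5] = cfdaa$aeeeagd  (last char: 'd')
  sorted[6] = daa$aeeeagdcf  (last char: 'f')
  sorted[7] = dcfdaa$aeeeag  (last char: 'g')
  sorted[8] = eagdcfdaa$aee  (last char: 'e')
  sorted[9] = eeagdcfdaa$ae  (last char: 'e')
  sorted[10] = eeeagdcfdaa$a  (last char: 'a')
  sorted[11] = fdaa$aeeeagdc  (last char: 'c')
  sorted[12] = gdcfdaa$aeeea  (last char: 'a')
Last column: aad$edfgeeaca
Original string S is at sorted index 3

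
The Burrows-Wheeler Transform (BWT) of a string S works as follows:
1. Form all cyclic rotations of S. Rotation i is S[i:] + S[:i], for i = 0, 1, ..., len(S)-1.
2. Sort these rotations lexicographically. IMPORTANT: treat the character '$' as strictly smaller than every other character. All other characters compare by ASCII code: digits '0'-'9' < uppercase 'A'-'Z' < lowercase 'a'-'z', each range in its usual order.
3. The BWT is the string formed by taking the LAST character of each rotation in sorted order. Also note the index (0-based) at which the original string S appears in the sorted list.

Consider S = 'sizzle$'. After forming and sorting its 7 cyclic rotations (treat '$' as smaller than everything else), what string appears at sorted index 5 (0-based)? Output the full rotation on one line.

All 7 rotations (rotation i = S[i:]+S[:i]):
  rot[0] = sizzle$
  rot[1] = izzle$s
  rot[2] = zzle$si
  rot[3] = zle$siz
  rot[4] = le$sizz
  rot[5] = e$sizzl
  rot[6] = $sizzle
Sorted (with $ < everything):
  sorted[0] = $sizzle
  sorted[1] = e$sizzl
  sorted[2] = izzle$s
  sorted[3] = le$sizz
  sorted[4] = sizzle$
  sorted[5] = zle$siz
  sorted[6] = zzle$si
sorted[5] = zle$siz

Answer: zle$siz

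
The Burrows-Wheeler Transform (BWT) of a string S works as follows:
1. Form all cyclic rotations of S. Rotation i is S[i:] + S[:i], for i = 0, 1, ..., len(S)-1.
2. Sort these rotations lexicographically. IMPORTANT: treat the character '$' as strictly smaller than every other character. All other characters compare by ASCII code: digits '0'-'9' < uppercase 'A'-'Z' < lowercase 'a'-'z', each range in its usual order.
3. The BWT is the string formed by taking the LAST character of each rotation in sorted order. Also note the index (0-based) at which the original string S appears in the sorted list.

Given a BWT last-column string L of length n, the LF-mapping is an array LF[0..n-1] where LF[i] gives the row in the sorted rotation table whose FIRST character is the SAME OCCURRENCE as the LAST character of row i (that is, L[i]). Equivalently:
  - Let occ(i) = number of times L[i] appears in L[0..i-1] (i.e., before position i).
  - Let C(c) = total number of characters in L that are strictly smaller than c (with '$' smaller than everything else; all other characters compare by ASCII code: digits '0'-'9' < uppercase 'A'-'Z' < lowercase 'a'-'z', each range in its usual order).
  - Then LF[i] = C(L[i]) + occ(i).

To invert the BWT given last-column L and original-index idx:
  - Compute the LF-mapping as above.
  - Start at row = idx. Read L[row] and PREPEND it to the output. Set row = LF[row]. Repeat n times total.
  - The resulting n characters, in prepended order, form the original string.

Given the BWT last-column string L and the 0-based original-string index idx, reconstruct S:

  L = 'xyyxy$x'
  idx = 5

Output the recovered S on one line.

LF mapping: 1 4 5 2 6 0 3
Walk LF starting at row 5, prepending L[row]:
  step 1: row=5, L[5]='$', prepend. Next row=LF[5]=0
  step 2: row=0, L[0]='x', prepend. Next row=LF[0]=1
  step 3: row=1, L[1]='y', prepend. Next row=LF[1]=4
  step 4: row=4, L[4]='y', prepend. Next row=LF[4]=6
  step 5: row=6, L[6]='x', prepend. Next row=LF[6]=3
  step 6: row=3, L[3]='x', prepend. Next row=LF[3]=2
  step 7: row=2, L[2]='y', prepend. Next row=LF[2]=5
Reversed output: yxxyyx$

Answer: yxxyyx$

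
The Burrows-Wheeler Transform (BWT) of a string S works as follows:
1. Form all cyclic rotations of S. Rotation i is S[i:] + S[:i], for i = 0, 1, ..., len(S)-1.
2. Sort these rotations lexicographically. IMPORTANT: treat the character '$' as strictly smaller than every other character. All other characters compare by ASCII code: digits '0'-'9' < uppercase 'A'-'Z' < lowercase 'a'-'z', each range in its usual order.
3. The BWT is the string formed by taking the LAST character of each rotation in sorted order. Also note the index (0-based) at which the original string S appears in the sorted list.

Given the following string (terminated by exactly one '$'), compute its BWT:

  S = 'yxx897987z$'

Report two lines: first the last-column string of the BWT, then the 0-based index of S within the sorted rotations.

Answer: z989x87xy$7
9

Derivation:
All 11 rotations (rotation i = S[i:]+S[:i]):
  rot[0] = yxx897987z$
  rot[1] = xx897987z$y
  rot[2] = x897987z$yx
  rot[3] = 897987z$yxx
  rot[4] = 97987z$yxx8
  rot[5] = 7987z$yxx89
  rot[6] = 987z$yxx897
  rot[7] = 87z$yxx8979
  rot[8] = 7z$yxx89798
  rot[9] = z$yxx897987
  rot[10] = $yxx897987z
Sorted (with $ < everything):
  sorted[0] = $yxx897987z  (last char: 'z')
  sorted[1] = 7987z$yxx89  (last char: '9')
  sorted[2] = 7z$yxx89798  (last char: '8')
  sorted[3] = 87z$yxx8979  (last char: '9')
  sorted[4] = 897987z$yxx  (last char: 'x')
  sorted[5] = 97987z$yxx8  (last char: '8')
  sorted[6] = 987z$yxx897  (last char: '7')
  sorted[7] = x897987z$yx  (last char: 'x')
  sorted[8] = xx897987z$y  (last char: 'y')
  sorted[9] = yxx897987z$  (last char: '$')
  sorted[10] = z$yxx897987  (last char: '7')
Last column: z989x87xy$7
Original string S is at sorted index 9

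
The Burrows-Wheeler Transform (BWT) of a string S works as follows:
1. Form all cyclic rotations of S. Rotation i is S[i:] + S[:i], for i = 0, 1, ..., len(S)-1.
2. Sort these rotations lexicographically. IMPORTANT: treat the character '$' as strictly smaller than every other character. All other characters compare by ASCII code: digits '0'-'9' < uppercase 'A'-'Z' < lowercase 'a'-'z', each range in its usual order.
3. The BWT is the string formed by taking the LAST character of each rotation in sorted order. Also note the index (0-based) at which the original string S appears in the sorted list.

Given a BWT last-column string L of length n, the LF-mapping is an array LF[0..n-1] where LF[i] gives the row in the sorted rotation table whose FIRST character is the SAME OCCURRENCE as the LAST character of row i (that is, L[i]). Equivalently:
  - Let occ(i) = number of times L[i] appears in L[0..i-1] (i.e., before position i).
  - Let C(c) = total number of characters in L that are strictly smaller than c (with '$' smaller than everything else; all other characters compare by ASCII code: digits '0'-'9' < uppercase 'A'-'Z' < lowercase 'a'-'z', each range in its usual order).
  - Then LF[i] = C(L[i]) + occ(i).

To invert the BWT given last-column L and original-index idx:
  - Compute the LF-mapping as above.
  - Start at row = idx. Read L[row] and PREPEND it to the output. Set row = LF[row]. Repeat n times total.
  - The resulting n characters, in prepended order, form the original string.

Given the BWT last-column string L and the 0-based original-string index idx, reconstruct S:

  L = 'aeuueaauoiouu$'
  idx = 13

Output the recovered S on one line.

LF mapping: 1 4 9 10 5 2 3 11 7 6 8 12 13 0
Walk LF starting at row 13, prepending L[row]:
  step 1: row=13, L[13]='$', prepend. Next row=LF[13]=0
  step 2: row=0, L[0]='a', prepend. Next row=LF[0]=1
  step 3: row=1, L[1]='e', prepend. Next row=LF[1]=4
  step 4: row=4, L[4]='e', prepend. Next row=LF[4]=5
  step 5: row=5, L[5]='a', prepend. Next row=LF[5]=2
  step 6: row=2, L[2]='u', prepend. Next row=LF[2]=9
  step 7: row=9, L[9]='i', prepend. Next row=LF[9]=6
  step 8: row=6, L[6]='a', prepend. Next row=LF[6]=3
  step 9: row=3, L[3]='u', prepend. Next row=LF[3]=10
  step 10: row=10, L[10]='o', prepend. Next row=LF[10]=8
  step 11: row=8, L[8]='o', prepend. Next row=LF[8]=7
  step 12: row=7, L[7]='u', prepend. Next row=LF[7]=11
  step 13: row=11, L[11]='u', prepend. Next row=LF[11]=12
  step 14: row=12, L[12]='u', prepend. Next row=LF[12]=13
Reversed output: uuuoouaiuaeea$

Answer: uuuoouaiuaeea$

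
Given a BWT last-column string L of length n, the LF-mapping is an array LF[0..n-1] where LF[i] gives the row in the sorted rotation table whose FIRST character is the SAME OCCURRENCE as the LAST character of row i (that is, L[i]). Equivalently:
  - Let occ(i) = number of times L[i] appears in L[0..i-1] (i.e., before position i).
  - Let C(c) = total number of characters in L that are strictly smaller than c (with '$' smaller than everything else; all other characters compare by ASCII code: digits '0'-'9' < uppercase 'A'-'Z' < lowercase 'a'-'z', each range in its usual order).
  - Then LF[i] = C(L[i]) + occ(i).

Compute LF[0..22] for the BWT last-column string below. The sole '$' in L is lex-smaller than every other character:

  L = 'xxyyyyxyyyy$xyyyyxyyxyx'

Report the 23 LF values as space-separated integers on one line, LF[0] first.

Char counts: '$':1, 'x':7, 'y':15
C (first-col start): C('$')=0, C('x')=1, C('y')=8
L[0]='x': occ=0, LF[0]=C('x')+0=1+0=1
L[1]='x': occ=1, LF[1]=C('x')+1=1+1=2
L[2]='y': occ=0, LF[2]=C('y')+0=8+0=8
L[3]='y': occ=1, LF[3]=C('y')+1=8+1=9
L[4]='y': occ=2, LF[4]=C('y')+2=8+2=10
L[5]='y': occ=3, LF[5]=C('y')+3=8+3=11
L[6]='x': occ=2, LF[6]=C('x')+2=1+2=3
L[7]='y': occ=4, LF[7]=C('y')+4=8+4=12
L[8]='y': occ=5, LF[8]=C('y')+5=8+5=13
L[9]='y': occ=6, LF[9]=C('y')+6=8+6=14
L[10]='y': occ=7, LF[10]=C('y')+7=8+7=15
L[11]='$': occ=0, LF[11]=C('$')+0=0+0=0
L[12]='x': occ=3, LF[12]=C('x')+3=1+3=4
L[13]='y': occ=8, LF[13]=C('y')+8=8+8=16
L[14]='y': occ=9, LF[14]=C('y')+9=8+9=17
L[15]='y': occ=10, LF[15]=C('y')+10=8+10=18
L[16]='y': occ=11, LF[16]=C('y')+11=8+11=19
L[17]='x': occ=4, LF[17]=C('x')+4=1+4=5
L[18]='y': occ=12, LF[18]=C('y')+12=8+12=20
L[19]='y': occ=13, LF[19]=C('y')+13=8+13=21
L[20]='x': occ=5, LF[20]=C('x')+5=1+5=6
L[21]='y': occ=14, LF[21]=C('y')+14=8+14=22
L[22]='x': occ=6, LF[22]=C('x')+6=1+6=7

Answer: 1 2 8 9 10 11 3 12 13 14 15 0 4 16 17 18 19 5 20 21 6 22 7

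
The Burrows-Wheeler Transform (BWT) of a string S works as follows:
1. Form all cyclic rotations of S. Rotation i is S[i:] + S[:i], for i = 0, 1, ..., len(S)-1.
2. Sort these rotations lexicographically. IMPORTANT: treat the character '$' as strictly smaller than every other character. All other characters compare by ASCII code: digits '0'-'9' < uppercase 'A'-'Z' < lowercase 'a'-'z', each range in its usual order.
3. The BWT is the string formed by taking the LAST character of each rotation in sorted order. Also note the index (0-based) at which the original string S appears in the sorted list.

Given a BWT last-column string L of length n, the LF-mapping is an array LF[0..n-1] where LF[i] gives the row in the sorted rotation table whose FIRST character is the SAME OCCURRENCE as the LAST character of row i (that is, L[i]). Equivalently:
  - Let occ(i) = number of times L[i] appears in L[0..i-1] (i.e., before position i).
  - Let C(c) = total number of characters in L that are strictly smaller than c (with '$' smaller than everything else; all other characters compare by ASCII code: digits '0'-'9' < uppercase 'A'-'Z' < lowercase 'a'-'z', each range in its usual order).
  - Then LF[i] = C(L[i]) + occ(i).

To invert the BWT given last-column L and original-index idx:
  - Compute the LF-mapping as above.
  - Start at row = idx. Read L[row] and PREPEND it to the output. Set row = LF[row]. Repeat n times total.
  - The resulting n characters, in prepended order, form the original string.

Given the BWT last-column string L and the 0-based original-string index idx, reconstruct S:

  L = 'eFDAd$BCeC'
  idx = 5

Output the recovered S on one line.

LF mapping: 8 6 5 1 7 0 2 3 9 4
Walk LF starting at row 5, prepending L[row]:
  step 1: row=5, L[5]='$', prepend. Next row=LF[5]=0
  step 2: row=0, L[0]='e', prepend. Next row=LF[0]=8
  step 3: row=8, L[8]='e', prepend. Next row=LF[8]=9
  step 4: row=9, L[9]='C', prepend. Next row=LF[9]=4
  step 5: row=4, L[4]='d', prepend. Next row=LF[4]=7
  step 6: row=7, L[7]='C', prepend. Next row=LF[7]=3
  step 7: row=3, L[3]='A', prepend. Next row=LF[3]=1
  step 8: row=1, L[1]='F', prepend. Next row=LF[1]=6
  step 9: row=6, L[6]='B', prepend. Next row=LF[6]=2
  step 10: row=2, L[2]='D', prepend. Next row=LF[2]=5
Reversed output: DBFACdCee$

Answer: DBFACdCee$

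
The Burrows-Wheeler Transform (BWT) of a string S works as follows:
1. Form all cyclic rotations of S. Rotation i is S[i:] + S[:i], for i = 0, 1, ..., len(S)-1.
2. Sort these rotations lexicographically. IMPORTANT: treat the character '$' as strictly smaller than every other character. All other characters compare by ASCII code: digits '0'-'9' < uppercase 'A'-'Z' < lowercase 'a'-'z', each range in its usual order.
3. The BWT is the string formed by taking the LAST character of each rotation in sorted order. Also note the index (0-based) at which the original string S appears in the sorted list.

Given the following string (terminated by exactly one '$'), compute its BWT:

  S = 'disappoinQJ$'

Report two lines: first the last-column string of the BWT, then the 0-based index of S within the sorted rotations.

All 12 rotations (rotation i = S[i:]+S[:i]):
  rot[0] = disappoinQJ$
  rot[1] = isappoinQJ$d
  rot[2] = sappoinQJ$di
  rot[3] = appoinQJ$dis
  rot[4] = ppoinQJ$disa
  rot[5] = poinQJ$disap
  rot[6] = oinQJ$disapp
  rot[7] = inQJ$disappo
  rot[8] = nQJ$disappoi
  rot[9] = QJ$disappoin
  rot[10] = J$disappoinQ
  rot[11] = $disappoinQJ
Sorted (with $ < everything):
  sorted[0] = $disappoinQJ  (last char: 'J')
  sorted[1] = J$disappoinQ  (last char: 'Q')
  sorted[2] = QJ$disappoin  (last char: 'n')
  sorted[3] = appoinQJ$dis  (last char: 's')
  sorted[4] = disappoinQJ$  (last char: '$')
  sorted[5] = inQJ$disappo  (last char: 'o')
  sorted[6] = isappoinQJ$d  (last char: 'd')
  sorted[7] = nQJ$disappoi  (last char: 'i')
  sorted[8] = oinQJ$disapp  (last char: 'p')
  sorted[9] = poinQJ$disap  (last char: 'p')
  sorted[10] = ppoinQJ$disa  (last char: 'a')
  sorted[11] = sappoinQJ$di  (last char: 'i')
Last column: JQns$odippai
Original string S is at sorted index 4

Answer: JQns$odippai
4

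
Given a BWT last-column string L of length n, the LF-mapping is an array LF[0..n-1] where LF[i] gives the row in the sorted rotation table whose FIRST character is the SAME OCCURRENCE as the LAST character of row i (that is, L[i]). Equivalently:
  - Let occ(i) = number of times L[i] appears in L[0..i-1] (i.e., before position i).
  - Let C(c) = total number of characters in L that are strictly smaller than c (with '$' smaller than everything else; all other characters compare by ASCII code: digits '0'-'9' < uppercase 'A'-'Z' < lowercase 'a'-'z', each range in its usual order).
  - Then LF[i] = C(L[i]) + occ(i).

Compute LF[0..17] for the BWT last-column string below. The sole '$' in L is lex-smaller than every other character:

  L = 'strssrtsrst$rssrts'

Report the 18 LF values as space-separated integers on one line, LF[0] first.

Char counts: '$':1, 'r':5, 's':8, 't':4
C (first-col start): C('$')=0, C('r')=1, C('s')=6, C('t')=14
L[0]='s': occ=0, LF[0]=C('s')+0=6+0=6
L[1]='t': occ=0, LF[1]=C('t')+0=14+0=14
L[2]='r': occ=0, LF[2]=C('r')+0=1+0=1
L[3]='s': occ=1, LF[3]=C('s')+1=6+1=7
L[4]='s': occ=2, LF[4]=C('s')+2=6+2=8
L[5]='r': occ=1, LF[5]=C('r')+1=1+1=2
L[6]='t': occ=1, LF[6]=C('t')+1=14+1=15
L[7]='s': occ=3, LF[7]=C('s')+3=6+3=9
L[8]='r': occ=2, LF[8]=C('r')+2=1+2=3
L[9]='s': occ=4, LF[9]=C('s')+4=6+4=10
L[10]='t': occ=2, LF[10]=C('t')+2=14+2=16
L[11]='$': occ=0, LF[11]=C('$')+0=0+0=0
L[12]='r': occ=3, LF[12]=C('r')+3=1+3=4
L[13]='s': occ=5, LF[13]=C('s')+5=6+5=11
L[14]='s': occ=6, LF[14]=C('s')+6=6+6=12
L[15]='r': occ=4, LF[15]=C('r')+4=1+4=5
L[16]='t': occ=3, LF[16]=C('t')+3=14+3=17
L[17]='s': occ=7, LF[17]=C('s')+7=6+7=13

Answer: 6 14 1 7 8 2 15 9 3 10 16 0 4 11 12 5 17 13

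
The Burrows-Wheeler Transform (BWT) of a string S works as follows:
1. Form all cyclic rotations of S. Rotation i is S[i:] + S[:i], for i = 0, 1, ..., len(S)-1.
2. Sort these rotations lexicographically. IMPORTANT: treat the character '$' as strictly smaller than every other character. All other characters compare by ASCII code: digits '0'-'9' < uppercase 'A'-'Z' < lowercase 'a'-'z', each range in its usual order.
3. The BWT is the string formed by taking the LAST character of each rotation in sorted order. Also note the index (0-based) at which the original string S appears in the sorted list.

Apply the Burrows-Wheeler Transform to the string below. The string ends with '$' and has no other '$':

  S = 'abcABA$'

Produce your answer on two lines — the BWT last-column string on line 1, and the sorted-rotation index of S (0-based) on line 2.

Answer: ABcA$ab
4

Derivation:
All 7 rotations (rotation i = S[i:]+S[:i]):
  rot[0] = abcABA$
  rot[1] = bcABA$a
  rot[2] = cABA$ab
  rot[3] = ABA$abc
  rot[4] = BA$abcA
  rot[5] = A$abcAB
  rot[6] = $abcABA
Sorted (with $ < everything):
  sorted[0] = $abcABA  (last char: 'A')
  sorted[1] = A$abcAB  (last char: 'B')
  sorted[2] = ABA$abc  (last char: 'c')
  sorted[3] = BA$abcA  (last char: 'A')
  sorted[4] = abcABA$  (last char: '$')
  sorted[5] = bcABA$a  (last char: 'a')
  sorted[6] = cABA$ab  (last char: 'b')
Last column: ABcA$ab
Original string S is at sorted index 4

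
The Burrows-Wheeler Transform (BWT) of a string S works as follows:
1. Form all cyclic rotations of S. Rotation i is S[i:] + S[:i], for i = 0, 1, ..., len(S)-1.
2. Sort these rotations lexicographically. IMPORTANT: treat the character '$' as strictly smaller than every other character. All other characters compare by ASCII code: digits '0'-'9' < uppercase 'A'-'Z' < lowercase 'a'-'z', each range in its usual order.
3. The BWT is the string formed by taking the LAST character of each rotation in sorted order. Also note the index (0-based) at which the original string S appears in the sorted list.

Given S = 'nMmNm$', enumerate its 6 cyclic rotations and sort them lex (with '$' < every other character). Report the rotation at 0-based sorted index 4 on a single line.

All 6 rotations (rotation i = S[i:]+S[:i]):
  rot[0] = nMmNm$
  rot[1] = MmNm$n
  rot[2] = mNm$nM
  rot[3] = Nm$nMm
  rot[4] = m$nMmN
  rot[5] = $nMmNm
Sorted (with $ < everything):
  sorted[0] = $nMmNm
  sorted[1] = MmNm$n
  sorted[2] = Nm$nMm
  sorted[3] = m$nMmN
  sorted[4] = mNm$nM
  sorted[5] = nMmNm$
sorted[4] = mNm$nM

Answer: mNm$nM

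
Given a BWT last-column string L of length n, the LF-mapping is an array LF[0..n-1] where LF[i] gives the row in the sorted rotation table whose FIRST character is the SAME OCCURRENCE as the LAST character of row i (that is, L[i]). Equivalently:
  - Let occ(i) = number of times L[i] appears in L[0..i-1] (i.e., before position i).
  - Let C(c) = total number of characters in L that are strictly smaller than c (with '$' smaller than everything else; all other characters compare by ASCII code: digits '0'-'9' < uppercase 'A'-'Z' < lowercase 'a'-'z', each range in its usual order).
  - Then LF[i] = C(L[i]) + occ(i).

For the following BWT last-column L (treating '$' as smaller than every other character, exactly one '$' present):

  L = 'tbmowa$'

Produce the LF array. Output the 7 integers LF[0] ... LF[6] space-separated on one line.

Char counts: '$':1, 'a':1, 'b':1, 'm':1, 'o':1, 't':1, 'w':1
C (first-col start): C('$')=0, C('a')=1, C('b')=2, C('m')=3, C('o')=4, C('t')=5, C('w')=6
L[0]='t': occ=0, LF[0]=C('t')+0=5+0=5
L[1]='b': occ=0, LF[1]=C('b')+0=2+0=2
L[2]='m': occ=0, LF[2]=C('m')+0=3+0=3
L[3]='o': occ=0, LF[3]=C('o')+0=4+0=4
L[4]='w': occ=0, LF[4]=C('w')+0=6+0=6
L[5]='a': occ=0, LF[5]=C('a')+0=1+0=1
L[6]='$': occ=0, LF[6]=C('$')+0=0+0=0

Answer: 5 2 3 4 6 1 0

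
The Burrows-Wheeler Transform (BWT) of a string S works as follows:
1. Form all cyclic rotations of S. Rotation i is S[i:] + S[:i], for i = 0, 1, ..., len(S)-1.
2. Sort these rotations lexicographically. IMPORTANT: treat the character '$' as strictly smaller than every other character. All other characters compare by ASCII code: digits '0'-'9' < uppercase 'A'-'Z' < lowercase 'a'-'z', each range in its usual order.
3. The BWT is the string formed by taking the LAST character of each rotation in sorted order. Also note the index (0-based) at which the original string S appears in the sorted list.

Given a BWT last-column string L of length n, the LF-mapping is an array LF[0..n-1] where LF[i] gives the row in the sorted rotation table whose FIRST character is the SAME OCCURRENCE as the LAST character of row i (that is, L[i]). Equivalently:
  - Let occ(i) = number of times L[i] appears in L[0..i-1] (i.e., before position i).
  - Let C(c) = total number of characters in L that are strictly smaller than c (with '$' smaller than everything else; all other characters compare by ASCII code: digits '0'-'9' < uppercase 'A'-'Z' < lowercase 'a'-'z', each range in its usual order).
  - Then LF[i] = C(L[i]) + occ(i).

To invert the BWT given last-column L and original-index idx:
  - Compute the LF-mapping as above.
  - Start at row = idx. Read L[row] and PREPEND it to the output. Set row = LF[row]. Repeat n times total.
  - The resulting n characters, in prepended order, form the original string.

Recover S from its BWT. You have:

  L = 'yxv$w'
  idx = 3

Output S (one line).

LF mapping: 4 3 1 0 2
Walk LF starting at row 3, prepending L[row]:
  step 1: row=3, L[3]='$', prepend. Next row=LF[3]=0
  step 2: row=0, L[0]='y', prepend. Next row=LF[0]=4
  step 3: row=4, L[4]='w', prepend. Next row=LF[4]=2
  step 4: row=2, L[2]='v', prepend. Next row=LF[2]=1
  step 5: row=1, L[1]='x', prepend. Next row=LF[1]=3
Reversed output: xvwy$

Answer: xvwy$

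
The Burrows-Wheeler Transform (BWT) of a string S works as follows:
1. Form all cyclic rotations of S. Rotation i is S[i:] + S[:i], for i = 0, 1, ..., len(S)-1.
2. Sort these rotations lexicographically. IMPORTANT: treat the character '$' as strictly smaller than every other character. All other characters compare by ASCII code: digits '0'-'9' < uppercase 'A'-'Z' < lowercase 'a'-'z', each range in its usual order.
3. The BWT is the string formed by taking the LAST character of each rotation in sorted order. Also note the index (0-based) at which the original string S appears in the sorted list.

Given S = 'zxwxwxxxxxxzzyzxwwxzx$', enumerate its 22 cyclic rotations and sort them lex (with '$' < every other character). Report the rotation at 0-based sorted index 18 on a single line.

All 22 rotations (rotation i = S[i:]+S[:i]):
  rot[0] = zxwxwxxxxxxzzyzxwwxzx$
  rot[1] = xwxwxxxxxxzzyzxwwxzx$z
  rot[2] = wxwxxxxxxzzyzxwwxzx$zx
  rot[3] = xwxxxxxxzzyzxwwxzx$zxw
  rot[4] = wxxxxxxzzyzxwwxzx$zxwx
  rot[5] = xxxxxxzzyzxwwxzx$zxwxw
  rot[6] = xxxxxzzyzxwwxzx$zxwxwx
  rot[7] = xxxxzzyzxwwxzx$zxwxwxx
  rot[8] = xxxzzyzxwwxzx$zxwxwxxx
  rot[9] = xxzzyzxwwxzx$zxwxwxxxx
  rot[10] = xzzyzxwwxzx$zxwxwxxxxx
  rot[11] = zzyzxwwxzx$zxwxwxxxxxx
  rot[12] = zyzxwwxzx$zxwxwxxxxxxz
  rot[13] = yzxwwxzx$zxwxwxxxxxxzz
  rot[14] = zxwwxzx$zxwxwxxxxxxzzy
  rot[15] = xwwxzx$zxwxwxxxxxxzzyz
  rot[16] = wwxzx$zxwxwxxxxxxzzyzx
  rot[17] = wxzx$zxwxwxxxxxxzzyzxw
  rot[18] = xzx$zxwxwxxxxxxzzyzxww
  rot[19] = zx$zxwxwxxxxxxzzyzxwwx
  rot[20] = x$zxwxwxxxxxxzzyzxwwxz
  rot[21] = $zxwxwxxxxxxzzyzxwwxzx
Sorted (with $ < everything):
  sorted[0] = $zxwxwxxxxxxzzyzxwwxzx
  sorted[1] = wwxzx$zxwxwxxxxxxzzyzx
  sorted[2] = wxwxxxxxxzzyzxwwxzx$zx
  sorted[3] = wxxxxxxzzyzxwwxzx$zxwx
  sorted[4] = wxzx$zxwxwxxxxxxzzyzxw
  sorted[5] = x$zxwxwxxxxxxzzyzxwwxz
  sorted[6] = xwwxzx$zxwxwxxxxxxzzyz
  sorted[7] = xwxwxxxxxxzzyzxwwxzx$z
  sorted[8] = xwxxxxxxzzyzxwwxzx$zxw
  sorted[9] = xxxxxxzzyzxwwxzx$zxwxw
  sorted[10] = xxxxxzzyzxwwxzx$zxwxwx
  sorted[11] = xxxxzzyzxwwxzx$zxwxwxx
  sorted[12] = xxxzzyzxwwxzx$zxwxwxxx
  sorted[13] = xxzzyzxwwxzx$zxwxwxxxx
  sorted[14] = xzx$zxwxwxxxxxxzzyzxww
  sorted[15] = xzzyzxwwxzx$zxwxwxxxxx
  sorted[16] = yzxwwxzx$zxwxwxxxxxxzz
  sorted[17] = zx$zxwxwxxxxxxzzyzxwwx
  sorted[18] = zxwwxzx$zxwxwxxxxxxzzy
  sorted[19] = zxwxwxxxxxxzzyzxwwxzx$
  sorted[20] = zyzxwwxzx$zxwxwxxxxxxz
  sorted[21] = zzyzxwwxzx$zxwxwxxxxxx
sorted[18] = zxwwxzx$zxwxwxxxxxxzzy

Answer: zxwwxzx$zxwxwxxxxxxzzy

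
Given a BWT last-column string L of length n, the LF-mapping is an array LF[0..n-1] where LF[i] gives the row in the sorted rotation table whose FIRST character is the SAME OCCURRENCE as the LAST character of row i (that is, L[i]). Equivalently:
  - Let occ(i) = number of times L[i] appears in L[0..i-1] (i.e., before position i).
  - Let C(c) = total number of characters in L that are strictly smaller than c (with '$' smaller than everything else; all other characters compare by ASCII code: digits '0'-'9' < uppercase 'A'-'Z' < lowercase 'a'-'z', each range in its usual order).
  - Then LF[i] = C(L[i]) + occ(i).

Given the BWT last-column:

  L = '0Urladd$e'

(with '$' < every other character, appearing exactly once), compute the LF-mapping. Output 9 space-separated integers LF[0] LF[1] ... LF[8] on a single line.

Char counts: '$':1, '0':1, 'U':1, 'a':1, 'd':2, 'e':1, 'l':1, 'r':1
C (first-col start): C('$')=0, C('0')=1, C('U')=2, C('a')=3, C('d')=4, C('e')=6, C('l')=7, C('r')=8
L[0]='0': occ=0, LF[0]=C('0')+0=1+0=1
L[1]='U': occ=0, LF[1]=C('U')+0=2+0=2
L[2]='r': occ=0, LF[2]=C('r')+0=8+0=8
L[3]='l': occ=0, LF[3]=C('l')+0=7+0=7
L[4]='a': occ=0, LF[4]=C('a')+0=3+0=3
L[5]='d': occ=0, LF[5]=C('d')+0=4+0=4
L[6]='d': occ=1, LF[6]=C('d')+1=4+1=5
L[7]='$': occ=0, LF[7]=C('$')+0=0+0=0
L[8]='e': occ=0, LF[8]=C('e')+0=6+0=6

Answer: 1 2 8 7 3 4 5 0 6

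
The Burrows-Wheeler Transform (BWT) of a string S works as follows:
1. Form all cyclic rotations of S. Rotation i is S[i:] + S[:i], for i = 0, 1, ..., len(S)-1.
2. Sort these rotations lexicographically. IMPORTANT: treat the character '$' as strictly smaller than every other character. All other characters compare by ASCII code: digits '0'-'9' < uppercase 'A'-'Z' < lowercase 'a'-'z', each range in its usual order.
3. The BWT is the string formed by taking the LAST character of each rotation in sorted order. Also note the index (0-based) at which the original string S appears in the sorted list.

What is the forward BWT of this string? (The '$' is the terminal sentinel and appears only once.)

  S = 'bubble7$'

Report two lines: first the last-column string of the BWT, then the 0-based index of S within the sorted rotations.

Answer: 7eub$lbb
4

Derivation:
All 8 rotations (rotation i = S[i:]+S[:i]):
  rot[0] = bubble7$
  rot[1] = ubble7$b
  rot[2] = bble7$bu
  rot[3] = ble7$bub
  rot[4] = le7$bubb
  rot[5] = e7$bubbl
  rot[6] = 7$bubble
  rot[7] = $bubble7
Sorted (with $ < everything):
  sorted[0] = $bubble7  (last char: '7')
  sorted[1] = 7$bubble  (last char: 'e')
  sorted[2] = bble7$bu  (last char: 'u')
  sorted[3] = ble7$bub  (last char: 'b')
  sorted[4] = bubble7$  (last char: '$')
  sorted[5] = e7$bubbl  (last char: 'l')
  sorted[6] = le7$bubb  (last char: 'b')
  sorted[7] = ubble7$b  (last char: 'b')
Last column: 7eub$lbb
Original string S is at sorted index 4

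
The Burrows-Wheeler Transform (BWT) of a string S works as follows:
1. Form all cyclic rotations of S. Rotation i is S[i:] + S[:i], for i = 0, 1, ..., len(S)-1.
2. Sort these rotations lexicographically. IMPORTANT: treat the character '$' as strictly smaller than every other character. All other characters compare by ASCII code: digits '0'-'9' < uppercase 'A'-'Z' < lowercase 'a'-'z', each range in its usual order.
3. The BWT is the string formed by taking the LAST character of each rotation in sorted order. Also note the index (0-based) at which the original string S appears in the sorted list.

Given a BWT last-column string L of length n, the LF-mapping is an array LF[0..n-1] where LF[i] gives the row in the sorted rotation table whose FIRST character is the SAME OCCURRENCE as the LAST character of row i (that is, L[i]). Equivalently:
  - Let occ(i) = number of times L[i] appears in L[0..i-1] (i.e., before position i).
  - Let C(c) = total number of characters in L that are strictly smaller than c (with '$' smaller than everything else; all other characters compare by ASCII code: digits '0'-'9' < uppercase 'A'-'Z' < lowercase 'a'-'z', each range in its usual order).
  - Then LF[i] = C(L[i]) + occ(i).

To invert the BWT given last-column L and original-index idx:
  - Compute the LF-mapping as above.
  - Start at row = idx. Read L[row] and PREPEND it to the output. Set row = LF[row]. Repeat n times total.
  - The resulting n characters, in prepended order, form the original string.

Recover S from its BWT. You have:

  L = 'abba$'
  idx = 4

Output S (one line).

LF mapping: 1 3 4 2 0
Walk LF starting at row 4, prepending L[row]:
  step 1: row=4, L[4]='$', prepend. Next row=LF[4]=0
  step 2: row=0, L[0]='a', prepend. Next row=LF[0]=1
  step 3: row=1, L[1]='b', prepend. Next row=LF[1]=3
  step 4: row=3, L[3]='a', prepend. Next row=LF[3]=2
  step 5: row=2, L[2]='b', prepend. Next row=LF[2]=4
Reversed output: baba$

Answer: baba$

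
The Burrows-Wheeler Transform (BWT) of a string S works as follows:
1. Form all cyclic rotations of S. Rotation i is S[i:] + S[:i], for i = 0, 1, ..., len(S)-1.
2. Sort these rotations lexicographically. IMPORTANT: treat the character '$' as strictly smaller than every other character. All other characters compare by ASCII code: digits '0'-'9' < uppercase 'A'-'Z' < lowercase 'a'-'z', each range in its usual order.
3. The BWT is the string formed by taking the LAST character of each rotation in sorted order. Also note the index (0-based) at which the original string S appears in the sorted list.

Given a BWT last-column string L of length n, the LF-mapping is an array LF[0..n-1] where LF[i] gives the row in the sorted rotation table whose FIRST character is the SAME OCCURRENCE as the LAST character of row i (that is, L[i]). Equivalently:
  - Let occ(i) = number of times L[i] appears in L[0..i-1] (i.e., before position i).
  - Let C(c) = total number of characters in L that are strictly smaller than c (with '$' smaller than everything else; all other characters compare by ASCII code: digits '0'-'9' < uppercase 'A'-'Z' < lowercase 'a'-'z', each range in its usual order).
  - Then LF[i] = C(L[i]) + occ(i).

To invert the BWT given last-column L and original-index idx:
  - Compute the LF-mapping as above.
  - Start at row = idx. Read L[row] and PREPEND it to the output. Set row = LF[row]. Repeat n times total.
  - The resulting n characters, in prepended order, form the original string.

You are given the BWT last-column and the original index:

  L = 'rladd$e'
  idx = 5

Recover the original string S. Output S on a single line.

LF mapping: 6 5 1 2 3 0 4
Walk LF starting at row 5, prepending L[row]:
  step 1: row=5, L[5]='$', prepend. Next row=LF[5]=0
  step 2: row=0, L[0]='r', prepend. Next row=LF[0]=6
  step 3: row=6, L[6]='e', prepend. Next row=LF[6]=4
  step 4: row=4, L[4]='d', prepend. Next row=LF[4]=3
  step 5: row=3, L[3]='d', prepend. Next row=LF[3]=2
  step 6: row=2, L[2]='a', prepend. Next row=LF[2]=1
  step 7: row=1, L[1]='l', prepend. Next row=LF[1]=5
Reversed output: ladder$

Answer: ladder$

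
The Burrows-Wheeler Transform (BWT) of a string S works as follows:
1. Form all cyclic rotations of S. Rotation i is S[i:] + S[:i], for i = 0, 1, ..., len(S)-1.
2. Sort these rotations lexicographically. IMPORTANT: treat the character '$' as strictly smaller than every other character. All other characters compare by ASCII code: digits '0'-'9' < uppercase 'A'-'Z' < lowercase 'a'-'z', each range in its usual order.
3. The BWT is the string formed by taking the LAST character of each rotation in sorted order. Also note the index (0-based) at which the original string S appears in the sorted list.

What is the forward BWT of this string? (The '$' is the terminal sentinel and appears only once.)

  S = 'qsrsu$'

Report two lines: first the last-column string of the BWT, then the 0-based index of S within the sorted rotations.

Answer: u$sqrs
1

Derivation:
All 6 rotations (rotation i = S[i:]+S[:i]):
  rot[0] = qsrsu$
  rot[1] = srsu$q
  rot[2] = rsu$qs
  rot[3] = su$qsr
  rot[4] = u$qsrs
  rot[5] = $qsrsu
Sorted (with $ < everything):
  sorted[0] = $qsrsu  (last char: 'u')
  sorted[1] = qsrsu$  (last char: '$')
  sorted[2] = rsu$qs  (last char: 's')
  sorted[3] = srsu$q  (last char: 'q')
  sorted[4] = su$qsr  (last char: 'r')
  sorted[5] = u$qsrs  (last char: 's')
Last column: u$sqrs
Original string S is at sorted index 1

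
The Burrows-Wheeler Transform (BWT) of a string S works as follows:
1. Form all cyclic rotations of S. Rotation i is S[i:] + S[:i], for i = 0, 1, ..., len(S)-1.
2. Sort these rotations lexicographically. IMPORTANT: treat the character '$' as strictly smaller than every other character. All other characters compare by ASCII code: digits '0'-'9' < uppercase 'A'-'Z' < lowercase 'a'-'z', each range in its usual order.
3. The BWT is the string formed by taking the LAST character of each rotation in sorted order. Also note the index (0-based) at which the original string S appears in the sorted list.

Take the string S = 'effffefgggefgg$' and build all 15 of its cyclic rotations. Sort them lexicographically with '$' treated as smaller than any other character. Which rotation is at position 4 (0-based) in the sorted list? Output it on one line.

All 15 rotations (rotation i = S[i:]+S[:i]):
  rot[0] = effffefgggefgg$
  rot[1] = ffffefgggefgg$e
  rot[2] = fffefgggefgg$ef
  rot[3] = ffefgggefgg$eff
  rot[4] = fefgggefgg$efff
  rot[5] = efgggefgg$effff
  rot[6] = fgggefgg$effffe
  rot[7] = gggefgg$effffef
  rot[8] = ggefgg$effffefg
  rot[9] = gefgg$effffefgg
  rot[10] = efgg$effffefggg
  rot[11] = fgg$effffefggge
  rot[12] = gg$effffefgggef
  rot[13] = g$effffefgggefg
  rot[14] = $effffefgggefgg
Sorted (with $ < everything):
  sorted[0] = $effffefgggefgg
  sorted[1] = effffefgggefgg$
  sorted[2] = efgg$effffefggg
  sorted[3] = efgggefgg$effff
  sorted[4] = fefgggefgg$efff
  sorted[5] = ffefgggefgg$eff
  sorted[6] = fffefgggefgg$ef
  sorted[7] = ffffefgggefgg$e
  sorted[8] = fgg$effffefggge
  sorted[9] = fgggefgg$effffe
  sorted[10] = g$effffefgggefg
  sorted[11] = gefgg$effffefgg
  sorted[12] = gg$effffefgggef
  sorted[13] = ggefgg$effffefg
  sorted[14] = gggefgg$effffef
sorted[4] = fefgggefgg$efff

Answer: fefgggefgg$efff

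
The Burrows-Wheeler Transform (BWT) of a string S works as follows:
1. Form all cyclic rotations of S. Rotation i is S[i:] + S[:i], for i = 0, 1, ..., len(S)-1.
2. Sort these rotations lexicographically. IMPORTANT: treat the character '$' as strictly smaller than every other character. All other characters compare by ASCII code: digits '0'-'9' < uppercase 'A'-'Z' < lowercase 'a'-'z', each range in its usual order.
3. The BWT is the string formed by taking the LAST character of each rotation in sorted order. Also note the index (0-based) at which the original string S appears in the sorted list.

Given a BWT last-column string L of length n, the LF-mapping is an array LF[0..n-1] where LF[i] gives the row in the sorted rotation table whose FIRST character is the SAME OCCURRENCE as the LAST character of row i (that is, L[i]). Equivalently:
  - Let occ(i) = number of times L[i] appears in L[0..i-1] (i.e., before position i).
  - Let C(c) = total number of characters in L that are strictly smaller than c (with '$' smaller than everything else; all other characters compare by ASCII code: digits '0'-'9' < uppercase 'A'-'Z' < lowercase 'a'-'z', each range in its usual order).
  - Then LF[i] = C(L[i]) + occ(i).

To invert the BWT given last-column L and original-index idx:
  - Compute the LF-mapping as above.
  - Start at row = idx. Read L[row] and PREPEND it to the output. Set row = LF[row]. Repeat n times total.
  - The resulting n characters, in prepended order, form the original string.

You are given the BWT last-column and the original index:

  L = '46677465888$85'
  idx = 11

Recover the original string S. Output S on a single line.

Answer: 8758887566464$

Derivation:
LF mapping: 1 5 6 8 9 2 7 3 10 11 12 0 13 4
Walk LF starting at row 11, prepending L[row]:
  step 1: row=11, L[11]='$', prepend. Next row=LF[11]=0
  step 2: row=0, L[0]='4', prepend. Next row=LF[0]=1
  step 3: row=1, L[1]='6', prepend. Next row=LF[1]=5
  step 4: row=5, L[5]='4', prepend. Next row=LF[5]=2
  step 5: row=2, L[2]='6', prepend. Next row=LF[2]=6
  step 6: row=6, L[6]='6', prepend. Next row=LF[6]=7
  step 7: row=7, L[7]='5', prepend. Next row=LF[7]=3
  step 8: row=3, L[3]='7', prepend. Next row=LF[3]=8
  step 9: row=8, L[8]='8', prepend. Next row=LF[8]=10
  step 10: row=10, L[10]='8', prepend. Next row=LF[10]=12
  step 11: row=12, L[12]='8', prepend. Next row=LF[12]=13
  step 12: row=13, L[13]='5', prepend. Next row=LF[13]=4
  step 13: row=4, L[4]='7', prepend. Next row=LF[4]=9
  step 14: row=9, L[9]='8', prepend. Next row=LF[9]=11
Reversed output: 8758887566464$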